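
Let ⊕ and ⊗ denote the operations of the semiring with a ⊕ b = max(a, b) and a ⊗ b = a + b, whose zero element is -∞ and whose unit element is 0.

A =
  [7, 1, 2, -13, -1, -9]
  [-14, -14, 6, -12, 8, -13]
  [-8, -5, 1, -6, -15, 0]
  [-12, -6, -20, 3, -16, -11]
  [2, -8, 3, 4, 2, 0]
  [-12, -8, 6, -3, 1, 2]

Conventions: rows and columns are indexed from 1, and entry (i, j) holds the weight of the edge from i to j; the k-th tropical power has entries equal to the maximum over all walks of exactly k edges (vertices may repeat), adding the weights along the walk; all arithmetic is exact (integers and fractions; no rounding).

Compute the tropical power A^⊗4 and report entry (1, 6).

A^⊗2:
  [14, 8, 9, 3, 9, 2]
  [10, 1, 11, 12, 10, 8]
  [-1, -4, 6, -3, 3, 2]
  [-5, -3, 0, 6, 2, -8]
  [9, 3, 6, 7, 4, 3]
  [3, 1, 8, 5, 3, 6]
A^⊗3:
  [21, 15, 16, 13, 16, 9]
  [17, 11, 14, 15, 12, 11]
  [6, 1, 8, 7, 5, 6]
  [4, 0, 5, 9, 5, 2]
  [16, 10, 11, 10, 11, 6]
  [10, 4, 12, 8, 9, 8]
A^⊗4:
  [28, 22, 23, 20, 23, 16]
  [24, 18, 19, 18, 19, 14]
  [13, 7, 12, 10, 9, 8]
  [11, 5, 8, 12, 8, 5]
  [23, 17, 18, 15, 18, 11]
  [17, 11, 14, 13, 12, 12]
Key observation: the optimum is the walk 1->1->1->3->6, with weight 7 + 7 + 2 + 0 = 16.
Optimal value attained by: walk 1->1->1->3->6.
Answer: (A^⊗4)[1][6] = 16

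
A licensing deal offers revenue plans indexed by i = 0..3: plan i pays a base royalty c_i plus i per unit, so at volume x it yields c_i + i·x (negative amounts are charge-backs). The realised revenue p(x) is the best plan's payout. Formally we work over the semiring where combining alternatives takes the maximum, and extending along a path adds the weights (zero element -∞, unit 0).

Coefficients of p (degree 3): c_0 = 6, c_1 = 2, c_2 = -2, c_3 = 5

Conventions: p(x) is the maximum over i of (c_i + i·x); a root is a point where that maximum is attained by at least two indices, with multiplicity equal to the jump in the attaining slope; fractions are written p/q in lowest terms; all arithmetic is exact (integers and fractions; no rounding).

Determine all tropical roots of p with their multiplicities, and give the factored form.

hull edge (i=0, c=6) to (i=3, c=5): slope -1/3, span 3
Factored form: p(x) = 5 ⊗ (x ⊕ 1/3) ⊗ (x ⊕ 1/3) ⊗ (x ⊕ 1/3)
Answer: roots = 1/3 (mult 3)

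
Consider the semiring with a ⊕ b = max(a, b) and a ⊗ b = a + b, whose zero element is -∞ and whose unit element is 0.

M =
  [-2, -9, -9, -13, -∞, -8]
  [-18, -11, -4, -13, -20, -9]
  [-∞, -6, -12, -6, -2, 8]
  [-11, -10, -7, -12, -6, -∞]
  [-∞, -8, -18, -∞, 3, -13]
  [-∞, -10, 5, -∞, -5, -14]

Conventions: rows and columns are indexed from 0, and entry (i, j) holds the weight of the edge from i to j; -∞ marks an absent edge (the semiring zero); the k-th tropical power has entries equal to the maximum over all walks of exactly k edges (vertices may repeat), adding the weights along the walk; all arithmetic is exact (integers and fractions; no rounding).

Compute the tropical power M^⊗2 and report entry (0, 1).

M^⊗2:
  [-4, -11, -3, -15, -11, -1]
  [-20, -10, -4, -10, -6, 4]
  [-17, -2, 13, -18, 3, -4]
  [-13, -13, -14, -13, -3, 1]
  [-26, -5, -8, -21, 6, -10]
  [-28, -1, -7, -1, 3, 13]
Key observation: the optimum is the walk 0->0->1, with weight (-2) + (-9) = -11.
Optimal value attained by: walk 0->0->1.
Answer: (M^⊗2)[0][1] = -11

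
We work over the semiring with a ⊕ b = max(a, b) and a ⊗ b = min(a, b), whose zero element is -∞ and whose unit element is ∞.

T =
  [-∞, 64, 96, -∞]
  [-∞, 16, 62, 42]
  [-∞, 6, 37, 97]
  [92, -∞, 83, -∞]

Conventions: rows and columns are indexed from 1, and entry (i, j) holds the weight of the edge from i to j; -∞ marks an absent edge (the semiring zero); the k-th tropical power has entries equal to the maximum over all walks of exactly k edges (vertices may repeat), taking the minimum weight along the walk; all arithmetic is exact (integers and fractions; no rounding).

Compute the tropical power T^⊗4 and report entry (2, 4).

T^⊗2:
  [-∞, 16, 62, 96]
  [42, 16, 42, 62]
  [92, 6, 83, 37]
  [-∞, 64, 92, 83]
T^⊗3:
  [92, 16, 83, 62]
  [62, 42, 62, 42]
  [37, 64, 92, 83]
  [83, 16, 83, 92]
T^⊗4:
  [62, 64, 92, 83]
  [42, 62, 62, 62]
  [83, 37, 83, 92]
  [92, 64, 83, 83]
Key observation: the optimum is the walk 2->3->4->3->4, with weight 62 min 97 min 83 min 97 = 62.
Optimal value attained by: walk 2->3->4->3->4.
Answer: (T^⊗4)[2][4] = 62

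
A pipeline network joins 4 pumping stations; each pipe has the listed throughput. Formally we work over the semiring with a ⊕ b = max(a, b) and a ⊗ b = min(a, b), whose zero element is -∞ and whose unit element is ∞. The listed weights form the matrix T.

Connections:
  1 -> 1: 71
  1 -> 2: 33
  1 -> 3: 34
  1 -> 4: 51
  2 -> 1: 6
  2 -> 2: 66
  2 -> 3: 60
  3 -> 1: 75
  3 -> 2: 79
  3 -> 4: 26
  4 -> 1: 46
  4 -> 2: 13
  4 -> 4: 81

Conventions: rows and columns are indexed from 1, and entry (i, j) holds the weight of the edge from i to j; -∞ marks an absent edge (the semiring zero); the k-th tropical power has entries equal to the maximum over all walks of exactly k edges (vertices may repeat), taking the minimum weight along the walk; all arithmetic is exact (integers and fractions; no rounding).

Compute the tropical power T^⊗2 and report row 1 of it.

T^⊗2:
  [71, 34, 34, 51]
  [60, 66, 60, 26]
  [71, 66, 60, 51]
  [46, 33, 34, 81]
Answer: row 1 of T^⊗2 = [71, 34, 34, 51]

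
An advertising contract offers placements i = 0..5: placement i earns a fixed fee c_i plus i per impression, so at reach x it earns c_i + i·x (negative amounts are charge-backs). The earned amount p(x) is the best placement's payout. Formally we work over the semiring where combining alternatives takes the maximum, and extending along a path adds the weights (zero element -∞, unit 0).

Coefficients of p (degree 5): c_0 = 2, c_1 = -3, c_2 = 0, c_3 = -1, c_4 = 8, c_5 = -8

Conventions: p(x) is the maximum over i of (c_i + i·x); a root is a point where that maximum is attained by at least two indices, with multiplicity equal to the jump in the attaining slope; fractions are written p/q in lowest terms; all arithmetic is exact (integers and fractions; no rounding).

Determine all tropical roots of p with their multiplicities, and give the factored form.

hull edge (i=0, c=2) to (i=4, c=8): slope 3/2, span 4
hull edge (i=4, c=8) to (i=5, c=-8): slope -16, span 1
Factored form: p(x) = -8 ⊗ (x ⊕ (-3/2)) ⊗ (x ⊕ (-3/2)) ⊗ (x ⊕ (-3/2)) ⊗ (x ⊕ (-3/2)) ⊗ (x ⊕ 16)
Answer: roots = -3/2 (mult 4), 16 (mult 1)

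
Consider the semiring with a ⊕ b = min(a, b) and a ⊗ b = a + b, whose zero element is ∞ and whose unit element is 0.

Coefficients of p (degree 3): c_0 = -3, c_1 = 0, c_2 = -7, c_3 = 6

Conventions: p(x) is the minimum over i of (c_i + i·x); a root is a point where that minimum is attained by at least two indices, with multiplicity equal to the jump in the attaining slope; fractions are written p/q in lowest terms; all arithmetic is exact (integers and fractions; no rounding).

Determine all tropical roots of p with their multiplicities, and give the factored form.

hull edge (i=0, c=-3) to (i=2, c=-7): slope -2, span 2
hull edge (i=2, c=-7) to (i=3, c=6): slope 13, span 1
Factored form: p(x) = 6 ⊗ (x ⊕ (-13)) ⊗ (x ⊕ 2) ⊗ (x ⊕ 2)
Answer: roots = -13 (mult 1), 2 (mult 2)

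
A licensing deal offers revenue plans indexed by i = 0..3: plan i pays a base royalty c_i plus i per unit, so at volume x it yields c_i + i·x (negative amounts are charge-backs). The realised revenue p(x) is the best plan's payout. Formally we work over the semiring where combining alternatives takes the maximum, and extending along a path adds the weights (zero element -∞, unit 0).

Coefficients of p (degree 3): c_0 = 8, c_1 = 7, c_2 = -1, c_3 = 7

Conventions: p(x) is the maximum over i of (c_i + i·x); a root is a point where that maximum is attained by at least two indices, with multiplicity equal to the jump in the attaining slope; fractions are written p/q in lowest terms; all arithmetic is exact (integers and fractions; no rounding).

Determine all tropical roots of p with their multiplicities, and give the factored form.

hull edge (i=0, c=8) to (i=3, c=7): slope -1/3, span 3
Factored form: p(x) = 7 ⊗ (x ⊕ 1/3) ⊗ (x ⊕ 1/3) ⊗ (x ⊕ 1/3)
Answer: roots = 1/3 (mult 3)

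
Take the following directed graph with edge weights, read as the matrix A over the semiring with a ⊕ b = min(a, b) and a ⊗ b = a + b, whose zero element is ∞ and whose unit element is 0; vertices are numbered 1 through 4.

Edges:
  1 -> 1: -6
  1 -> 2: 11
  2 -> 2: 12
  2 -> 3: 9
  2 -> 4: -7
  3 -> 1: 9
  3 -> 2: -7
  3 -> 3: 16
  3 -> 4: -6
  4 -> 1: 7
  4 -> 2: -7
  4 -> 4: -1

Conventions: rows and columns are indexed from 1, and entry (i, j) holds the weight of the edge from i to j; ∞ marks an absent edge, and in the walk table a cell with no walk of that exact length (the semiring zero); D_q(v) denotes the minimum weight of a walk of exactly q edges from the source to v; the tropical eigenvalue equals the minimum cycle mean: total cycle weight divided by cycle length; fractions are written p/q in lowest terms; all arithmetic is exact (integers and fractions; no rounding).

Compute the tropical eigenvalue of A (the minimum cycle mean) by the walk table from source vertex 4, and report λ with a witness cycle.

q=0: [∞, ∞, ∞, 0]
q=1: [7, -7, ∞, -1]
q=2: [1, -8, 2, -14]
q=3: [-7, -21, 1, -15]
q=4: [-13, -22, -12, -28]
Optimal cycle mean attained by: cycle 2->4->2, total (-7) + (-7), length 2.
Answer: λ = -7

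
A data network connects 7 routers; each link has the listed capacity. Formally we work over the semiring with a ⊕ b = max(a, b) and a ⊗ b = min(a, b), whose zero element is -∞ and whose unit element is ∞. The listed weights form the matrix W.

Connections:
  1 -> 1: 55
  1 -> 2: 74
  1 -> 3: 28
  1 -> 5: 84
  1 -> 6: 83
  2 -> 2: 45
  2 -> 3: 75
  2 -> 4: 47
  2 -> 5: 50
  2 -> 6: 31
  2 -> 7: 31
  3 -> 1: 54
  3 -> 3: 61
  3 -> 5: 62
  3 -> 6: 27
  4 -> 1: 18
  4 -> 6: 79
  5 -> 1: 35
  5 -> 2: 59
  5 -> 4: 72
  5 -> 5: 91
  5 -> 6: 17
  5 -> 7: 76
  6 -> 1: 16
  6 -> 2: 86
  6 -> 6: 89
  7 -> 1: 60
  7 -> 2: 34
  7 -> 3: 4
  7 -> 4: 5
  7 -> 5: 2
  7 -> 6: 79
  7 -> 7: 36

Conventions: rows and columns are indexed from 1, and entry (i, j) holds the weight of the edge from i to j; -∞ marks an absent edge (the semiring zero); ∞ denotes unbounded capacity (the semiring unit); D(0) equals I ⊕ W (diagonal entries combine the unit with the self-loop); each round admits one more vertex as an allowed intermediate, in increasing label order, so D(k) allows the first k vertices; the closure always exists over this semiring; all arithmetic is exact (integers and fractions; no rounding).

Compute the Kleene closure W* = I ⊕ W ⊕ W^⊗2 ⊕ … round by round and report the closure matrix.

D(0):
  [∞, 74, 28, -∞, 84, 83, -∞]
  [-∞, ∞, 75, 47, 50, 31, 31]
  [54, -∞, ∞, -∞, 62, 27, -∞]
  [18, -∞, -∞, ∞, -∞, 79, -∞]
  [35, 59, -∞, 72, ∞, 17, 76]
  [16, 86, -∞, -∞, -∞, ∞, -∞]
  [60, 34, 4, 5, 2, 79, ∞]
D(1):
  [∞, 74, 28, -∞, 84, 83, -∞]
  [-∞, ∞, 75, 47, 50, 31, 31]
  [54, 54, ∞, -∞, 62, 54, -∞]
  [18, 18, 18, ∞, 18, 79, -∞]
  [35, 59, 28, 72, ∞, 35, 76]
  [16, 86, 16, -∞, 16, ∞, -∞]
  [60, 60, 28, 5, 60, 79, ∞]
D(2):
  [∞, 74, 74, 47, 84, 83, 31]
  [-∞, ∞, 75, 47, 50, 31, 31]
  [54, 54, ∞, 47, 62, 54, 31]
  [18, 18, 18, ∞, 18, 79, 18]
  [35, 59, 59, 72, ∞, 35, 76]
  [16, 86, 75, 47, 50, ∞, 31]
  [60, 60, 60, 47, 60, 79, ∞]
D(3):
  [∞, 74, 74, 47, 84, 83, 31]
  [54, ∞, 75, 47, 62, 54, 31]
  [54, 54, ∞, 47, 62, 54, 31]
  [18, 18, 18, ∞, 18, 79, 18]
  [54, 59, 59, 72, ∞, 54, 76]
  [54, 86, 75, 47, 62, ∞, 31]
  [60, 60, 60, 47, 60, 79, ∞]
D(4):
  [∞, 74, 74, 47, 84, 83, 31]
  [54, ∞, 75, 47, 62, 54, 31]
  [54, 54, ∞, 47, 62, 54, 31]
  [18, 18, 18, ∞, 18, 79, 18]
  [54, 59, 59, 72, ∞, 72, 76]
  [54, 86, 75, 47, 62, ∞, 31]
  [60, 60, 60, 47, 60, 79, ∞]
D(5):
  [∞, 74, 74, 72, 84, 83, 76]
  [54, ∞, 75, 62, 62, 62, 62]
  [54, 59, ∞, 62, 62, 62, 62]
  [18, 18, 18, ∞, 18, 79, 18]
  [54, 59, 59, 72, ∞, 72, 76]
  [54, 86, 75, 62, 62, ∞, 62]
  [60, 60, 60, 60, 60, 79, ∞]
D(6):
  [∞, 83, 75, 72, 84, 83, 76]
  [54, ∞, 75, 62, 62, 62, 62]
  [54, 62, ∞, 62, 62, 62, 62]
  [54, 79, 75, ∞, 62, 79, 62]
  [54, 72, 72, 72, ∞, 72, 76]
  [54, 86, 75, 62, 62, ∞, 62]
  [60, 79, 75, 62, 62, 79, ∞]
D(7):
  [∞, 83, 75, 72, 84, 83, 76]
  [60, ∞, 75, 62, 62, 62, 62]
  [60, 62, ∞, 62, 62, 62, 62]
  [60, 79, 75, ∞, 62, 79, 62]
  [60, 76, 75, 72, ∞, 76, 76]
  [60, 86, 75, 62, 62, ∞, 62]
  [60, 79, 75, 62, 62, 79, ∞]
Answer: W* = [[∞, 83, 75, 72, 84, 83, 76], [60, ∞, 75, 62, 62, 62, 62], [60, 62, ∞, 62, 62, 62, 62], [60, 79, 75, ∞, 62, 79, 62], [60, 76, 75, 72, ∞, 76, 76], [60, 86, 75, 62, 62, ∞, 62], [60, 79, 75, 62, 62, 79, ∞]]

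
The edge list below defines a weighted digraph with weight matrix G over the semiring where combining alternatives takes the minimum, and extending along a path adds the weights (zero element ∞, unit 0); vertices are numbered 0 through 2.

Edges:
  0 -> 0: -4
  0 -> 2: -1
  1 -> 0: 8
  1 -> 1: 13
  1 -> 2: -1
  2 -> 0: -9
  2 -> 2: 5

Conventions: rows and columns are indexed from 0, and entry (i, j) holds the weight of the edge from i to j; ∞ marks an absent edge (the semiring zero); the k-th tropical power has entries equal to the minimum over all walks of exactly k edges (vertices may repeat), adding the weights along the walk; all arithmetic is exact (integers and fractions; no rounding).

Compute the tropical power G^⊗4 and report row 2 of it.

G^⊗2:
  [-10, ∞, -5]
  [-10, 26, 4]
  [-13, ∞, -10]
G^⊗3:
  [-14, ∞, -11]
  [-14, 39, -11]
  [-19, ∞, -14]
G^⊗4:
  [-20, ∞, -15]
  [-20, 52, -15]
  [-23, ∞, -20]
Answer: row 2 of G^⊗4 = [-23, ∞, -20]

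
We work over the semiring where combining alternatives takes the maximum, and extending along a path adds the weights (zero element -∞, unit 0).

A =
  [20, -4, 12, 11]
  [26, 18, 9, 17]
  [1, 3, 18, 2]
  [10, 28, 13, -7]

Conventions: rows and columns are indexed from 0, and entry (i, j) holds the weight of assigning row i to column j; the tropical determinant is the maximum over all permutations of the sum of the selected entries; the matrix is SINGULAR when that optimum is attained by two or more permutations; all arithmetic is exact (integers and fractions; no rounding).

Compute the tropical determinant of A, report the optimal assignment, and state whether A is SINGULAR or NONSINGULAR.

σ = (0, 1, 2, 3): 20 + 18 + 18 + (-7) = 49
σ = (0, 1, 3, 2): 20 + 18 + 2 + 13 = 53
σ = (0, 2, 1, 3): 20 + 9 + 3 + (-7) = 25
σ = (0, 2, 3, 1): 20 + 9 + 2 + 28 = 59
σ = (0, 3, 1, 2): 20 + 17 + 3 + 13 = 53
σ = (0, 3, 2, 1): 20 + 17 + 18 + 28 = 83
σ = (1, 0, 2, 3): (-4) + 26 + 18 + (-7) = 33
σ = (1, 0, 3, 2): (-4) + 26 + 2 + 13 = 37
σ = (1, 2, 0, 3): (-4) + 9 + 1 + (-7) = -1
σ = (1, 2, 3, 0): (-4) + 9 + 2 + 10 = 17
σ = (1, 3, 0, 2): (-4) + 17 + 1 + 13 = 27
σ = (1, 3, 2, 0): (-4) + 17 + 18 + 10 = 41
σ = (2, 0, 1, 3): 12 + 26 + 3 + (-7) = 34
σ = (2, 0, 3, 1): 12 + 26 + 2 + 28 = 68
σ = (2, 1, 0, 3): 12 + 18 + 1 + (-7) = 24
σ = (2, 1, 3, 0): 12 + 18 + 2 + 10 = 42
σ = (2, 3, 0, 1): 12 + 17 + 1 + 28 = 58
σ = (2, 3, 1, 0): 12 + 17 + 3 + 10 = 42
σ = (3, 0, 1, 2): 11 + 26 + 3 + 13 = 53
σ = (3, 0, 2, 1): 11 + 26 + 18 + 28 = 83
σ = (3, 1, 0, 2): 11 + 18 + 1 + 13 = 43
σ = (3, 1, 2, 0): 11 + 18 + 18 + 10 = 57
σ = (3, 2, 0, 1): 11 + 9 + 1 + 28 = 49
σ = (3, 2, 1, 0): 11 + 9 + 3 + 10 = 33
Optimal value attained by: σ = (0, 3, 2, 1).
Answer: det⊕(A) = 83; verdict: SINGULAR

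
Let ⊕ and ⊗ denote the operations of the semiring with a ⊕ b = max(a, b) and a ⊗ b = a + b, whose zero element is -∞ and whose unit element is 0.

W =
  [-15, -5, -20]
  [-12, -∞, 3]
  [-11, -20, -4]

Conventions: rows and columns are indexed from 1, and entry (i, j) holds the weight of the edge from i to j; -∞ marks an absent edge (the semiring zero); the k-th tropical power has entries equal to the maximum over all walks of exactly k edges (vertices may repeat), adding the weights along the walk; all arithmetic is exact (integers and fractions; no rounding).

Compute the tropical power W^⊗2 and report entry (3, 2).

W^⊗2:
  [-17, -20, -2]
  [-8, -17, -1]
  [-15, -16, -8]
Key observation: the optimum is the walk 3->1->2, with weight (-11) + (-5) = -16.
Optimal value attained by: walk 3->1->2.
Answer: (W^⊗2)[3][2] = -16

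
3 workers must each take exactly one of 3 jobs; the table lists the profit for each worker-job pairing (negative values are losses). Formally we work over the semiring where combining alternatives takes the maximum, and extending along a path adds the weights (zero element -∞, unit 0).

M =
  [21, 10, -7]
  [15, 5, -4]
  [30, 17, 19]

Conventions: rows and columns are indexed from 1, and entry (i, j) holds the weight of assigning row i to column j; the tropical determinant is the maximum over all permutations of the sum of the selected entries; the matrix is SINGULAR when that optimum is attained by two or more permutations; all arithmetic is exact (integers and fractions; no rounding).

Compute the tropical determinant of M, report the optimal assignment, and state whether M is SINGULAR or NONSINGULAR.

σ = (1, 2, 3): 21 + 5 + 19 = 45
σ = (1, 3, 2): 21 + (-4) + 17 = 34
σ = (2, 1, 3): 10 + 15 + 19 = 44
σ = (2, 3, 1): 10 + (-4) + 30 = 36
σ = (3, 1, 2): (-7) + 15 + 17 = 25
σ = (3, 2, 1): (-7) + 5 + 30 = 28
Optimal value attained by: σ = (1, 2, 3).
Answer: det⊕(M) = 45; verdict: NONSINGULAR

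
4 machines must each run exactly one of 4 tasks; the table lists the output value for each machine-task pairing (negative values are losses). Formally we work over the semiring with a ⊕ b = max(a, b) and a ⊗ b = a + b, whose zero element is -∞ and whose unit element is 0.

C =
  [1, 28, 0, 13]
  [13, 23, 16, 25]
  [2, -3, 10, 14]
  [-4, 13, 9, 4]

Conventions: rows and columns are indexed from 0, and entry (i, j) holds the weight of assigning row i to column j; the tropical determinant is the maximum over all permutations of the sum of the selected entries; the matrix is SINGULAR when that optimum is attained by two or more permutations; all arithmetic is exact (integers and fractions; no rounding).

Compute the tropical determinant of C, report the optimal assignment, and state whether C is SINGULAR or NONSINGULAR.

σ = (0, 1, 2, 3): 1 + 23 + 10 + 4 = 38
σ = (0, 1, 3, 2): 1 + 23 + 14 + 9 = 47
σ = (0, 2, 1, 3): 1 + 16 + (-3) + 4 = 18
σ = (0, 2, 3, 1): 1 + 16 + 14 + 13 = 44
σ = (0, 3, 1, 2): 1 + 25 + (-3) + 9 = 32
σ = (0, 3, 2, 1): 1 + 25 + 10 + 13 = 49
σ = (1, 0, 2, 3): 28 + 13 + 10 + 4 = 55
σ = (1, 0, 3, 2): 28 + 13 + 14 + 9 = 64
σ = (1, 2, 0, 3): 28 + 16 + 2 + 4 = 50
σ = (1, 2, 3, 0): 28 + 16 + 14 + (-4) = 54
σ = (1, 3, 0, 2): 28 + 25 + 2 + 9 = 64
σ = (1, 3, 2, 0): 28 + 25 + 10 + (-4) = 59
σ = (2, 0, 1, 3): 0 + 13 + (-3) + 4 = 14
σ = (2, 0, 3, 1): 0 + 13 + 14 + 13 = 40
σ = (2, 1, 0, 3): 0 + 23 + 2 + 4 = 29
σ = (2, 1, 3, 0): 0 + 23 + 14 + (-4) = 33
σ = (2, 3, 0, 1): 0 + 25 + 2 + 13 = 40
σ = (2, 3, 1, 0): 0 + 25 + (-3) + (-4) = 18
σ = (3, 0, 1, 2): 13 + 13 + (-3) + 9 = 32
σ = (3, 0, 2, 1): 13 + 13 + 10 + 13 = 49
σ = (3, 1, 0, 2): 13 + 23 + 2 + 9 = 47
σ = (3, 1, 2, 0): 13 + 23 + 10 + (-4) = 42
σ = (3, 2, 0, 1): 13 + 16 + 2 + 13 = 44
σ = (3, 2, 1, 0): 13 + 16 + (-3) + (-4) = 22
Optimal value attained by: σ = (1, 0, 3, 2).
Answer: det⊕(C) = 64; verdict: SINGULAR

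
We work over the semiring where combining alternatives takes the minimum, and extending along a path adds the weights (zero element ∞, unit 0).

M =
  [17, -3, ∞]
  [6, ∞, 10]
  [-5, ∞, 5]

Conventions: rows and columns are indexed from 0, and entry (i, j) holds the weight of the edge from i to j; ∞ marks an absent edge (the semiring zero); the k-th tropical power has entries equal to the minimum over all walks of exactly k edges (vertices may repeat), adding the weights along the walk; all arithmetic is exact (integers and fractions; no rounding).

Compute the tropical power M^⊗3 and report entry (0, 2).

M^⊗2:
  [3, 14, 7]
  [5, 3, 15]
  [0, -8, 10]
M^⊗3:
  [2, 0, 12]
  [9, 2, 13]
  [-2, -3, 2]
Key observation: the optimum is the walk 0->1->2->2, with weight (-3) + 10 + 5 = 12.
Optimal value attained by: walk 0->1->2->2.
Answer: (M^⊗3)[0][2] = 12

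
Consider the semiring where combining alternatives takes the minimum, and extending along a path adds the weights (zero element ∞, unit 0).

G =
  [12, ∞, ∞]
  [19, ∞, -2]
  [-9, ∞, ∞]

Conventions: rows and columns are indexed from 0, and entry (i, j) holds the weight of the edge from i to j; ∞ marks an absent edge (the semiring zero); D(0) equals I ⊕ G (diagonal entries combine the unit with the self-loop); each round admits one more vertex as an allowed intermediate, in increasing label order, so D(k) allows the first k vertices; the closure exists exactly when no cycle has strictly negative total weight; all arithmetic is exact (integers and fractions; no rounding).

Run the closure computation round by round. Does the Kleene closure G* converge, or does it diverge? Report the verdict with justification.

D(0):
  [0, ∞, ∞]
  [19, 0, -2]
  [-9, ∞, 0]
D(1):
  [0, ∞, ∞]
  [19, 0, -2]
  [-9, ∞, 0]
D(2):
  [0, ∞, ∞]
  [19, 0, -2]
  [-9, ∞, 0]
D(3):
  [0, ∞, ∞]
  [-11, 0, -2]
  [-9, ∞, 0]
Key observation: every diagonal entry stays at the unit through all rounds, so no improving cycle exists.
Answer: CONVERGES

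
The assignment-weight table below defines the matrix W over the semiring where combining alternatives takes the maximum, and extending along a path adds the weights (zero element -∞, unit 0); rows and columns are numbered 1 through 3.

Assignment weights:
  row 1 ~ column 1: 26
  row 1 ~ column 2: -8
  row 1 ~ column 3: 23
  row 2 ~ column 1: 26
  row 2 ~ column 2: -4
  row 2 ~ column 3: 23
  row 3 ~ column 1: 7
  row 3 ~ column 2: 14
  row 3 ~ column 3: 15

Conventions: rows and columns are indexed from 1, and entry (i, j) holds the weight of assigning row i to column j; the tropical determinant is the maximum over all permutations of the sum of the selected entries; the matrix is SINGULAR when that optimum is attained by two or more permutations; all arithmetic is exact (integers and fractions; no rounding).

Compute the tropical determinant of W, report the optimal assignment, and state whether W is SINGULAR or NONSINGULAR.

σ = (1, 2, 3): 26 + (-4) + 15 = 37
σ = (1, 3, 2): 26 + 23 + 14 = 63
σ = (2, 1, 3): (-8) + 26 + 15 = 33
σ = (2, 3, 1): (-8) + 23 + 7 = 22
σ = (3, 1, 2): 23 + 26 + 14 = 63
σ = (3, 2, 1): 23 + (-4) + 7 = 26
Optimal value attained by: σ = (1, 3, 2).
Answer: det⊕(W) = 63; verdict: SINGULAR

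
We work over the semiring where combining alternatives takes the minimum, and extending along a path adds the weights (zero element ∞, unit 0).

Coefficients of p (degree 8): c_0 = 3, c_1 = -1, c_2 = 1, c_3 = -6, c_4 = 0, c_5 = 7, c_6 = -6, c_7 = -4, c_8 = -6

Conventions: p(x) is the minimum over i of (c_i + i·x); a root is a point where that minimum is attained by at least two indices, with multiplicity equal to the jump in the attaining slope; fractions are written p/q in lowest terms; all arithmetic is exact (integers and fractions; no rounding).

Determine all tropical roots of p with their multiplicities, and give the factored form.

hull edge (i=0, c=3) to (i=1, c=-1): slope -4, span 1
hull edge (i=1, c=-1) to (i=3, c=-6): slope -5/2, span 2
hull edge (i=3, c=-6) to (i=8, c=-6): slope 0, span 5
Factored form: p(x) = -6 ⊗ (x ⊕ 0) ⊗ (x ⊕ 0) ⊗ (x ⊕ 0) ⊗ (x ⊕ 0) ⊗ (x ⊕ 0) ⊗ (x ⊕ 5/2) ⊗ (x ⊕ 5/2) ⊗ (x ⊕ 4)
Answer: roots = 0 (mult 5), 5/2 (mult 2), 4 (mult 1)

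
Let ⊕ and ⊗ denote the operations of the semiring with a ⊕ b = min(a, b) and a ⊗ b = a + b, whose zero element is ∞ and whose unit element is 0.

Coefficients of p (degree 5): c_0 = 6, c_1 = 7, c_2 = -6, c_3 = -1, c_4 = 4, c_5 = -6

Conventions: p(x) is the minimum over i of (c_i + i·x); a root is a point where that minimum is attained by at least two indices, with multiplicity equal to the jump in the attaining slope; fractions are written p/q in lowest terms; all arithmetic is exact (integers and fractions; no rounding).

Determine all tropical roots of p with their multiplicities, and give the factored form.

hull edge (i=0, c=6) to (i=2, c=-6): slope -6, span 2
hull edge (i=2, c=-6) to (i=5, c=-6): slope 0, span 3
Factored form: p(x) = -6 ⊗ (x ⊕ 0) ⊗ (x ⊕ 0) ⊗ (x ⊕ 0) ⊗ (x ⊕ 6) ⊗ (x ⊕ 6)
Answer: roots = 0 (mult 3), 6 (mult 2)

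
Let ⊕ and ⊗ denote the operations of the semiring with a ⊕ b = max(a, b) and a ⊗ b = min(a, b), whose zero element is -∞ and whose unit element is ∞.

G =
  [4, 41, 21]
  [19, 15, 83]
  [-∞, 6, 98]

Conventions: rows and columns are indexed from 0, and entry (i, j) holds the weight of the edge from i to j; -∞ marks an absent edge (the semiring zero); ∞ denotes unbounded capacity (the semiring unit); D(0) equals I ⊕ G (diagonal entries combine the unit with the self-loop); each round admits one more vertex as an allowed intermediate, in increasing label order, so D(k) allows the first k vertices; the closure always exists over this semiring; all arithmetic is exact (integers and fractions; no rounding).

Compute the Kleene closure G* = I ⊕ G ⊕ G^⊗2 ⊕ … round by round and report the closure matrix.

D(0):
  [∞, 41, 21]
  [19, ∞, 83]
  [-∞, 6, ∞]
D(1):
  [∞, 41, 21]
  [19, ∞, 83]
  [-∞, 6, ∞]
D(2):
  [∞, 41, 41]
  [19, ∞, 83]
  [6, 6, ∞]
D(3):
  [∞, 41, 41]
  [19, ∞, 83]
  [6, 6, ∞]
Answer: G* = [[∞, 41, 41], [19, ∞, 83], [6, 6, ∞]]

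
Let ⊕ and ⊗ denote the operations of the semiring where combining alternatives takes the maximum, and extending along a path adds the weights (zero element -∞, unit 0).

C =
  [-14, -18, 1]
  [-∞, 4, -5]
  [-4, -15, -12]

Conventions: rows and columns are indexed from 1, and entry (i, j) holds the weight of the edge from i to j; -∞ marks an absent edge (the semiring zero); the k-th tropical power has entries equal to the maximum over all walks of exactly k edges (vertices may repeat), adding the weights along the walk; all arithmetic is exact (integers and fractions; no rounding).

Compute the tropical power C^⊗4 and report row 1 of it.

C^⊗2:
  [-3, -14, -11]
  [-9, 8, -1]
  [-16, -11, -3]
C^⊗3:
  [-15, -10, -2]
  [-5, 12, 3]
  [-7, -7, -15]
C^⊗4:
  [-6, -6, -14]
  [-1, 16, 7]
  [-19, -3, -6]
Answer: row 1 of C^⊗4 = [-6, -6, -14]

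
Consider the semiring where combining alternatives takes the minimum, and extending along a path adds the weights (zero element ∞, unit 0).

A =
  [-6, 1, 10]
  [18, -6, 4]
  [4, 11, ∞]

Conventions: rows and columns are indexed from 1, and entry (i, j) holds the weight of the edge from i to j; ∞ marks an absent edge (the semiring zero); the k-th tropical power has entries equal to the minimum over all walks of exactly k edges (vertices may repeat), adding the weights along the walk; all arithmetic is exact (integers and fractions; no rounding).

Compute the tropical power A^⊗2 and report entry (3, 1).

A^⊗2:
  [-12, -5, 4]
  [8, -12, -2]
  [-2, 5, 14]
Key observation: the optimum is the walk 3->1->1, with weight 4 + (-6) = -2.
Optimal value attained by: walk 3->1->1.
Answer: (A^⊗2)[3][1] = -2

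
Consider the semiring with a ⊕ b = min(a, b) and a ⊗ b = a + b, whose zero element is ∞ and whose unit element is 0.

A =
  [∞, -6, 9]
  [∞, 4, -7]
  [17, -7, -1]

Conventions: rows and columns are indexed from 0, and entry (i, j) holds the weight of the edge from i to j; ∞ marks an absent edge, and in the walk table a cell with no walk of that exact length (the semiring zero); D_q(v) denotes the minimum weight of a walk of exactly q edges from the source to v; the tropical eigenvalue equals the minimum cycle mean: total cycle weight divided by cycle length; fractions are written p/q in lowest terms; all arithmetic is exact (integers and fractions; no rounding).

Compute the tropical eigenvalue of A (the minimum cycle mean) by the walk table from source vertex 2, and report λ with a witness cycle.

q=0: [∞, ∞, 0]
q=1: [17, -7, -1]
q=2: [16, -8, -14]
q=3: [3, -21, -15]
Optimal cycle mean attained by: cycle 1->2->1, total (-7) + (-7), length 2.
Answer: λ = -7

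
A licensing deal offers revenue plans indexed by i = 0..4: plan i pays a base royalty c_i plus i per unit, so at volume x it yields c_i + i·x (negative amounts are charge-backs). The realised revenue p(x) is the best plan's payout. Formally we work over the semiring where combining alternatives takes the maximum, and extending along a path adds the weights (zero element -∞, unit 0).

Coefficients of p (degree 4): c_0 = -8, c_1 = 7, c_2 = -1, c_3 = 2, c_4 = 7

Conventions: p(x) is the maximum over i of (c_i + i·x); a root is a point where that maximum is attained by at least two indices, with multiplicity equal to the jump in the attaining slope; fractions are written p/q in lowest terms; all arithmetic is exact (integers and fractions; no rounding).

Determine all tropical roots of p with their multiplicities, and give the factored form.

hull edge (i=0, c=-8) to (i=1, c=7): slope 15, span 1
hull edge (i=1, c=7) to (i=4, c=7): slope 0, span 3
Factored form: p(x) = 7 ⊗ (x ⊕ (-15)) ⊗ (x ⊕ 0) ⊗ (x ⊕ 0) ⊗ (x ⊕ 0)
Answer: roots = -15 (mult 1), 0 (mult 3)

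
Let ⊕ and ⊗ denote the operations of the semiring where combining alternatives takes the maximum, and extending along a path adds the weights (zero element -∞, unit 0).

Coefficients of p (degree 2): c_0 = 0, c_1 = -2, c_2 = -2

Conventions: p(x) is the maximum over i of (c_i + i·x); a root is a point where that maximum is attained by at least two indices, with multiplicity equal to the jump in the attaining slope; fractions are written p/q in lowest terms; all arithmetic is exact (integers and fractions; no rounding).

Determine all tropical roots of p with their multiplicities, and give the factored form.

hull edge (i=0, c=0) to (i=2, c=-2): slope -1, span 2
Factored form: p(x) = -2 ⊗ (x ⊕ 1) ⊗ (x ⊕ 1)
Answer: roots = 1 (mult 2)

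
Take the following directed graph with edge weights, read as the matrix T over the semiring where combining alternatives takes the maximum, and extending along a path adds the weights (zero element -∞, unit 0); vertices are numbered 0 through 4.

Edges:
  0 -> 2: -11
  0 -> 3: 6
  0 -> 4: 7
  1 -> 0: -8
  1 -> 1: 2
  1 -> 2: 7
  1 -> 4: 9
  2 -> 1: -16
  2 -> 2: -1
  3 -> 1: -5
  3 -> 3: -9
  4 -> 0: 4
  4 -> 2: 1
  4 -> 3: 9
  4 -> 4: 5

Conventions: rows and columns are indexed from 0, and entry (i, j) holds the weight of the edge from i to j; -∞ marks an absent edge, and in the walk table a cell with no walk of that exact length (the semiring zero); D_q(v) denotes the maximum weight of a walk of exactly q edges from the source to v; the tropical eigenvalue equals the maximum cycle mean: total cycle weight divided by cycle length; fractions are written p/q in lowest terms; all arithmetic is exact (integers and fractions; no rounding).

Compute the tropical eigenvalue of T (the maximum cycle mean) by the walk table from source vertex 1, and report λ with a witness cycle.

q=0: [-∞, 0, -∞, -∞, -∞]
q=1: [-8, 2, 7, -∞, 9]
q=2: [13, 4, 10, 18, 14]
q=3: [18, 13, 15, 23, 20]
q=4: [24, 18, 21, 29, 25]
q=5: [29, 24, 26, 34, 31]
Optimal cycle mean attained by: cycle 0->4->0, total 7 + 4, length 2.
Answer: λ = 11/2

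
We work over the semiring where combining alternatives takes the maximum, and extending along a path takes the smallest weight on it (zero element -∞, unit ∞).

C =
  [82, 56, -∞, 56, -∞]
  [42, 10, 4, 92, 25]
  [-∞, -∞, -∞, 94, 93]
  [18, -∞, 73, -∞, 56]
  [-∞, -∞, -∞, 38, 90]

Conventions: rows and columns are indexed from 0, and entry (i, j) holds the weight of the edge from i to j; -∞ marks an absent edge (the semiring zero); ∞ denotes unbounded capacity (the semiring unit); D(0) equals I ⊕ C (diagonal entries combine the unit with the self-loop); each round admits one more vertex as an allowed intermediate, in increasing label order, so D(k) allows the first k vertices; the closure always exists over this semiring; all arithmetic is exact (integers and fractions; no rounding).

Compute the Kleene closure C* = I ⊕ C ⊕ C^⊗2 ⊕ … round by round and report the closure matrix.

D(0):
  [∞, 56, -∞, 56, -∞]
  [42, ∞, 4, 92, 25]
  [-∞, -∞, ∞, 94, 93]
  [18, -∞, 73, ∞, 56]
  [-∞, -∞, -∞, 38, ∞]
D(1):
  [∞, 56, -∞, 56, -∞]
  [42, ∞, 4, 92, 25]
  [-∞, -∞, ∞, 94, 93]
  [18, 18, 73, ∞, 56]
  [-∞, -∞, -∞, 38, ∞]
D(2):
  [∞, 56, 4, 56, 25]
  [42, ∞, 4, 92, 25]
  [-∞, -∞, ∞, 94, 93]
  [18, 18, 73, ∞, 56]
  [-∞, -∞, -∞, 38, ∞]
D(3):
  [∞, 56, 4, 56, 25]
  [42, ∞, 4, 92, 25]
  [-∞, -∞, ∞, 94, 93]
  [18, 18, 73, ∞, 73]
  [-∞, -∞, -∞, 38, ∞]
D(4):
  [∞, 56, 56, 56, 56]
  [42, ∞, 73, 92, 73]
  [18, 18, ∞, 94, 93]
  [18, 18, 73, ∞, 73]
  [18, 18, 38, 38, ∞]
D(5):
  [∞, 56, 56, 56, 56]
  [42, ∞, 73, 92, 73]
  [18, 18, ∞, 94, 93]
  [18, 18, 73, ∞, 73]
  [18, 18, 38, 38, ∞]
Answer: C* = [[∞, 56, 56, 56, 56], [42, ∞, 73, 92, 73], [18, 18, ∞, 94, 93], [18, 18, 73, ∞, 73], [18, 18, 38, 38, ∞]]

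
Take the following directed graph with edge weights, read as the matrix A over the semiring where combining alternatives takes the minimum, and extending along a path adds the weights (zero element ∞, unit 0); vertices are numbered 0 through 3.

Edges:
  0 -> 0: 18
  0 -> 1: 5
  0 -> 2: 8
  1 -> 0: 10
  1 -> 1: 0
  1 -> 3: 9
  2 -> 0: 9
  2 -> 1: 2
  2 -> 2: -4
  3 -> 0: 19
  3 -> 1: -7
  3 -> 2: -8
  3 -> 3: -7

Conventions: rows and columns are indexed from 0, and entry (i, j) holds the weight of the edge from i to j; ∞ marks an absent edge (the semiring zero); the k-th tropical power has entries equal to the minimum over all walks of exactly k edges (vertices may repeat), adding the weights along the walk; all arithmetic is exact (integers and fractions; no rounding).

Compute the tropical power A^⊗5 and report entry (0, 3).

A^⊗2:
  [15, 5, 4, 14]
  [10, 0, 1, 2]
  [5, -2, -8, 11]
  [1, -14, -15, -14]
A^⊗3:
  [13, 5, 0, 7]
  [10, -5, -6, -5]
  [1, -6, -12, 4]
  [-6, -21, -22, -21]
A^⊗4:
  [9, 0, -4, 0]
  [3, -12, -13, -12]
  [-3, -10, -16, -3]
  [-13, -28, -29, -28]
A^⊗5:
  [5, -7, -8, -7]
  [-4, -19, -20, -19]
  [-7, -14, -20, -10]
  [-20, -35, -36, -35]
Key observation: the optimum is the walk 0->1->3->3->3->3, with weight 5 + 9 + (-7) + (-7) + (-7) = -7.
Optimal value attained by: walk 0->1->3->3->3->3.
Answer: (A^⊗5)[0][3] = -7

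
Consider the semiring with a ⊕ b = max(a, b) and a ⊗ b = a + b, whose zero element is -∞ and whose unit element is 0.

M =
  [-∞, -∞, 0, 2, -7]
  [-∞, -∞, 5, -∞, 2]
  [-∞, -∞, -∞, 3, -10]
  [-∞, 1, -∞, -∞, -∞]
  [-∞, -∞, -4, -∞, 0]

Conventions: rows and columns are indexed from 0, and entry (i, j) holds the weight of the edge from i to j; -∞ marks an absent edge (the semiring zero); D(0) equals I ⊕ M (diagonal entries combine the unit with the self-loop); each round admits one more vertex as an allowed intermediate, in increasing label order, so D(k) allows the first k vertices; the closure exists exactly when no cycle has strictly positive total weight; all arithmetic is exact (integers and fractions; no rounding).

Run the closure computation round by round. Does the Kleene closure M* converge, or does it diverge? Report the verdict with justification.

D(0):
  [0, -∞, 0, 2, -7]
  [-∞, 0, 5, -∞, 2]
  [-∞, -∞, 0, 3, -10]
  [-∞, 1, -∞, 0, -∞]
  [-∞, -∞, -4, -∞, 0]
D(1):
  [0, -∞, 0, 2, -7]
  [-∞, 0, 5, -∞, 2]
  [-∞, -∞, 0, 3, -10]
  [-∞, 1, -∞, 0, -∞]
  [-∞, -∞, -4, -∞, 0]
D(2):
  [0, -∞, 0, 2, -7]
  [-∞, 0, 5, -∞, 2]
  [-∞, -∞, 0, 3, -10]
  [-∞, 1, 6, 0, 3]
  [-∞, -∞, -4, -∞, 0]
Detection: at round 3, diagonal entry (3, 3) turns strictly positive.
Key observation: the cycle 3->1->2->3 has total weight 1 + 5 + 3, which is strictly positive.
Answer: DIVERGES — positive cycle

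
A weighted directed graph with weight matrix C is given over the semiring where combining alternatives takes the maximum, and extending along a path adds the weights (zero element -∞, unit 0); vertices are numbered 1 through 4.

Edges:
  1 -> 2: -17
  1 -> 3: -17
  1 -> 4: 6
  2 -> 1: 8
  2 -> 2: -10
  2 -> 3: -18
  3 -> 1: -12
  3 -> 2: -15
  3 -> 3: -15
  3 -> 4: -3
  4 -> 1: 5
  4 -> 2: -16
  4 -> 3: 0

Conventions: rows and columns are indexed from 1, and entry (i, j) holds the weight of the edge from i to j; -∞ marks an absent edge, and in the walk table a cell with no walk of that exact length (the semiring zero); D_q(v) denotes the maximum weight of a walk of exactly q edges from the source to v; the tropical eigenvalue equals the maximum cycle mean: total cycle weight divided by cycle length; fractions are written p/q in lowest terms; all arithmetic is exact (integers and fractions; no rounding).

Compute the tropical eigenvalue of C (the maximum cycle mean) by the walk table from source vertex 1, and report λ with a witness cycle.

q=0: [0, -∞, -∞, -∞]
q=1: [-∞, -17, -17, 6]
q=2: [11, -10, 6, -20]
q=3: [-2, -6, -6, 17]
q=4: [22, 1, 17, 4]
Optimal cycle mean attained by: cycle 1->4->1, total 6 + 5, length 2.
Answer: λ = 11/2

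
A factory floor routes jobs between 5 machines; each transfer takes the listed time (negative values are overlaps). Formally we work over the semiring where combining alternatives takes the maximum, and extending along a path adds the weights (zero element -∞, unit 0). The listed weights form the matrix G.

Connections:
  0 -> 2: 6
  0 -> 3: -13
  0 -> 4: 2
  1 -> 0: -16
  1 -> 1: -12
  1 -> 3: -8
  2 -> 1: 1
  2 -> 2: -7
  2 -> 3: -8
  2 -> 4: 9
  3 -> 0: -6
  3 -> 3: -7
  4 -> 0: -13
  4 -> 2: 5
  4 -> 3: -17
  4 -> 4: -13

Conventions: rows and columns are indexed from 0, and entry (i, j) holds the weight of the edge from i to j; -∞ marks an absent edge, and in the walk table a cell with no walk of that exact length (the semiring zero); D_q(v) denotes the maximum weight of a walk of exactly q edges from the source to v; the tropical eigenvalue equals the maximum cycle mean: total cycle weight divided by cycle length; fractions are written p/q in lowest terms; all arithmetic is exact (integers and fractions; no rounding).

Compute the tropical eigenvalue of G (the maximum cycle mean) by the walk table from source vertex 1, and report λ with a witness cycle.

q=0: [-∞, 0, -∞, -∞, -∞]
q=1: [-16, -12, -∞, -8, -∞]
q=2: [-14, -24, -10, -15, -14]
q=3: [-21, -9, -8, -18, -1]
q=4: [-14, -7, 4, -16, 1]
q=5: [-12, 5, 6, -4, 13]
Optimal cycle mean attained by: cycle 2->4->2, total 9 + 5, length 2.
Answer: λ = 7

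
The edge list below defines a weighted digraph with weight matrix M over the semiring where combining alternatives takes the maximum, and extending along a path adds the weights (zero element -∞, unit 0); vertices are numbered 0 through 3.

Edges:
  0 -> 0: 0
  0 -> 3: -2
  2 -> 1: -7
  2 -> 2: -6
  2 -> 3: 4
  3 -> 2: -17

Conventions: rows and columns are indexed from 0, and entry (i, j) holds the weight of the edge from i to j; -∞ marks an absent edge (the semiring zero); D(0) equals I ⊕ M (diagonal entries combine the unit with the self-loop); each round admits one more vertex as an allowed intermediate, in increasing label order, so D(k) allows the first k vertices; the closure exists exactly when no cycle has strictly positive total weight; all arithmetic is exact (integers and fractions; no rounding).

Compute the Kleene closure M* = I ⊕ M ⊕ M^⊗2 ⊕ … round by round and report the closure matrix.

D(0):
  [0, -∞, -∞, -2]
  [-∞, 0, -∞, -∞]
  [-∞, -7, 0, 4]
  [-∞, -∞, -17, 0]
D(1):
  [0, -∞, -∞, -2]
  [-∞, 0, -∞, -∞]
  [-∞, -7, 0, 4]
  [-∞, -∞, -17, 0]
D(2):
  [0, -∞, -∞, -2]
  [-∞, 0, -∞, -∞]
  [-∞, -7, 0, 4]
  [-∞, -∞, -17, 0]
D(3):
  [0, -∞, -∞, -2]
  [-∞, 0, -∞, -∞]
  [-∞, -7, 0, 4]
  [-∞, -24, -17, 0]
D(4):
  [0, -26, -19, -2]
  [-∞, 0, -∞, -∞]
  [-∞, -7, 0, 4]
  [-∞, -24, -17, 0]
Answer: M* = [[0, -26, -19, -2], [-∞, 0, -∞, -∞], [-∞, -7, 0, 4], [-∞, -24, -17, 0]]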